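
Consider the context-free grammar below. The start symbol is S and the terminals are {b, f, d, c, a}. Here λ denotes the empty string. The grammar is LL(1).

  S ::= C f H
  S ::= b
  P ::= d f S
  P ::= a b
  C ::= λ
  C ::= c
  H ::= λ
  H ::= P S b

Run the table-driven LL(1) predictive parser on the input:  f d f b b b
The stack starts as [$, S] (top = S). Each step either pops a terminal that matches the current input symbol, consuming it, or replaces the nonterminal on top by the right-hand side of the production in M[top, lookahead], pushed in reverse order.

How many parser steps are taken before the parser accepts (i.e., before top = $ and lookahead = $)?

step 1: stack=$ S  input=f d f b b b $  — expand S ::= C f H
step 2: stack=$ H f C  input=f d f b b b $  — expand C ::= λ
step 3: stack=$ H f  input=f d f b b b $  — match f
step 4: stack=$ H  input=d f b b b $  — expand H ::= P S b
step 5: stack=$ b S P  input=d f b b b $  — expand P ::= d f S
step 6: stack=$ b S S f d  input=d f b b b $  — match d
step 7: stack=$ b S S f  input=f b b b $  — match f
step 8: stack=$ b S S  input=b b b $  — expand S ::= b
step 9: stack=$ b S b  input=b b b $  — match b
step 10: stack=$ b S  input=b b $  — expand S ::= b
step 11: stack=$ b b  input=b b $  — match b
step 12: stack=$ b  input=b $  — match b
Accept reached after 12 steps.

12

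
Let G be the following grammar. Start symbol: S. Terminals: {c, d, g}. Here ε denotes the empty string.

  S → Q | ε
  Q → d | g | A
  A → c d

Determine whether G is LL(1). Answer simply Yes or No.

Yes

FIRST(S) = {ε, c, d, g}
FIRST(Q) = {c, d, g}
FIRST(A) = {c}
FOLLOW(S) = {$}
FOLLOW(Q) = {$}
FOLLOW(A) = {$}
Each cell of M receives at most one production.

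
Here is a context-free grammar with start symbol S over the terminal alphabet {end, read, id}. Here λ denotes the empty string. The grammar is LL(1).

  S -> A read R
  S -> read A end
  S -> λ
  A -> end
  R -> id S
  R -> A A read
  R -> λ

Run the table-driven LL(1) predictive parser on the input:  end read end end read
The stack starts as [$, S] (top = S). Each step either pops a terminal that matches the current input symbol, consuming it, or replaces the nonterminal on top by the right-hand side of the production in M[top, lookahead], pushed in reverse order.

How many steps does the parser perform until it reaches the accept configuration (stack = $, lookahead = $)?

      Stack         Input                    Action
   1  $ S           end read end end read $  expand S -> A read R
   2  $ R read A    end read end end read $  expand A -> end
   3  $ R read end  end read end end read $  match end
   4  $ R read      read end end read $      match read
   5  $ R           end end read $           expand R -> A A read
   6  $ read A A    end end read $           expand A -> end
   7  $ read A end  end end read $           match end
   8  $ read A      end read $               expand A -> end
   9  $ read end    end read $               match end
  10  $ read        read $                   match read
Accept reached after 10 steps.

10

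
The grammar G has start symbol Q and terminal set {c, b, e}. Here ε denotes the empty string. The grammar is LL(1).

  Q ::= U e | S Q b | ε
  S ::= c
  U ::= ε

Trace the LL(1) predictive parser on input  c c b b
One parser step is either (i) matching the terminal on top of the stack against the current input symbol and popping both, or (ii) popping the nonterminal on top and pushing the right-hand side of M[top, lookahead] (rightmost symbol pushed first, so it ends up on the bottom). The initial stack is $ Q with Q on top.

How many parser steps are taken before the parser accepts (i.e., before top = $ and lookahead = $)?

9

step 1: stack=$ Q  input=c c b b $  — expand Q ::= S Q b
step 2: stack=$ b Q S  input=c c b b $  — expand S ::= c
step 3: stack=$ b Q c  input=c c b b $  — match c
step 4: stack=$ b Q  input=c b b $  — expand Q ::= S Q b
step 5: stack=$ b b Q S  input=c b b $  — expand S ::= c
step 6: stack=$ b b Q c  input=c b b $  — match c
step 7: stack=$ b b Q  input=b b $  — expand Q ::= ε
step 8: stack=$ b b  input=b b $  — match b
step 9: stack=$ b  input=b $  — match b
Accept reached after 9 steps.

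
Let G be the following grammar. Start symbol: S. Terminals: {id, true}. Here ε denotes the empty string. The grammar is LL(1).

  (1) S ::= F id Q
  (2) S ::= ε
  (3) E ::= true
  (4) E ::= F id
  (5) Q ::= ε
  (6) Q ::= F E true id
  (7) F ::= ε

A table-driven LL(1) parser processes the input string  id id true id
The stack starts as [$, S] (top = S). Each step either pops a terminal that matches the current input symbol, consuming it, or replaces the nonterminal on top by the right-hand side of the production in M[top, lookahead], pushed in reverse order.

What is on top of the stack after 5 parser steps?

     Stack          Input            Action
  1  $ S            id id true id $  expand S ::= F id Q
  2  $ Q id F       id id true id $  expand F ::= ε
  3  $ Q id         id id true id $  match id
  4  $ Q            id true id $     expand Q ::= F E true id
  5  $ id true E F  id true id $     expand F ::= ε
Stack after step 5: $ id true E (top = E).

E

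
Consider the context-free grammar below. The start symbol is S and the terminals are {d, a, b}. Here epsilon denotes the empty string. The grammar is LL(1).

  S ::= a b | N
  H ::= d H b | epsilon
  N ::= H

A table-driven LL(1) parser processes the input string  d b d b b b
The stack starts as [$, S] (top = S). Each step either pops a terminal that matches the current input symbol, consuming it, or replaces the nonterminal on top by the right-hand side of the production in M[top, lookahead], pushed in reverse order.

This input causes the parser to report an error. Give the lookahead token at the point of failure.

d

     Stack    Input          Action
  1  $ S      d b d b b b $  expand S ::= N
  2  $ N      d b d b b b $  expand N ::= H
  3  $ H      d b d b b b $  expand H ::= d H b
  4  $ b H d  d b d b b b $  match d
  5  $ b H    b d b b b $    expand H ::= epsilon
  6  $ b      b d b b b $    match b
  7  $        d b b b $      error: stack empty but input remains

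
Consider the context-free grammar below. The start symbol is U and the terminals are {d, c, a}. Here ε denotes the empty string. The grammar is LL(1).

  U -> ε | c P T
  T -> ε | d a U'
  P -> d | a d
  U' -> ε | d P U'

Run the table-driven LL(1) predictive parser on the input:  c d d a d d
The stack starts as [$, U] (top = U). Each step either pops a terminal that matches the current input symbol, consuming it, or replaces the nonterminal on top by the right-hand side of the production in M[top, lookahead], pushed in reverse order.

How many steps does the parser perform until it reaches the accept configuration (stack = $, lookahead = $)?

      Stack     Input          Action
   1  $ U       c d d a d d $  expand U -> c P T
   2  $ T P c   c d d a d d $  match c
   3  $ T P     d d a d d $    expand P -> d
   4  $ T d     d d a d d $    match d
   5  $ T       d a d d $      expand T -> d a U'
   6  $ U' a d  d a d d $      match d
   7  $ U' a    a d d $        match a
   8  $ U'      d d $          expand U' -> d P U'
   9  $ U' P d  d d $          match d
  10  $ U' P    d $            expand P -> d
  11  $ U' d    d $            match d
  12  $ U'      $              expand U' -> ε
Accept reached after 12 steps.

12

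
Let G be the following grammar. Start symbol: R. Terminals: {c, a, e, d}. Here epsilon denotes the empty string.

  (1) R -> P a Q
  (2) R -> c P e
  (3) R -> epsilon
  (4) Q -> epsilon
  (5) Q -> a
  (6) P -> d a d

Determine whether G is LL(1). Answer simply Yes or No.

FIRST(R) = {epsilon, c, d}
FIRST(Q) = {epsilon, a}
FIRST(P) = {d}
FOLLOW(R) = {$}
FOLLOW(Q) = {$}
FOLLOW(P) = {a, e}
Each cell of M receives at most one production.

Yes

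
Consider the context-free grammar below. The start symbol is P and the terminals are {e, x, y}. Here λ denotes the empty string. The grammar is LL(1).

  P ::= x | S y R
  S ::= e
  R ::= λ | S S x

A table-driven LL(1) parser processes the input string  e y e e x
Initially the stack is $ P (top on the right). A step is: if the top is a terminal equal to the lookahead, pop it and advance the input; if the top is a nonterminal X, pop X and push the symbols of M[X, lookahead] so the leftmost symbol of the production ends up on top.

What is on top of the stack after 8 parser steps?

e

     Stack    Input        Action
  1  $ P      e y e e x $  expand P ::= S y R
  2  $ R y S  e y e e x $  expand S ::= e
  3  $ R y e  e y e e x $  match e
  4  $ R y    y e e x $    match y
  5  $ R      e e x $      expand R ::= S S x
  6  $ x S S  e e x $      expand S ::= e
  7  $ x S e  e e x $      match e
  8  $ x S    e x $        expand S ::= e
Stack after step 8: $ x e (top = e).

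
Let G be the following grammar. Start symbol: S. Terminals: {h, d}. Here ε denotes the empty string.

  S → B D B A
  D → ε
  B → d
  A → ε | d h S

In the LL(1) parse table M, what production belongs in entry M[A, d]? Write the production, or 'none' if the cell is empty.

A → d h S

FIRST(D): from D→ε we get {ε}. So FIRST(D) = {ε}.
FIRST(B): from B→d we get {d}. So FIRST(B) = {d}.
FIRST(A): from A→ε we get {ε}; from A→d h S we get {d}. So FIRST(A) = {ε, d}.
FIRST(S): from S→B D B A we get {d}. So FIRST(S) = {d}.
FOLLOW(S) includes $ since S is the start symbol.
FOLLOW(S): in A→d h S, the suffix after S is empty, so FOLLOW(S) ⊇ FOLLOW(A) = {$}. Thus FOLLOW(S) = {$}.
FOLLOW(A): in S→B D B A, the suffix after A is empty, so FOLLOW(A) ⊇ FOLLOW(S) = {$}. Thus FOLLOW(A) = {$}.
For A → ε: FIRST(ε) = {ε}, so it goes in M[A, t] for t ∈ {}; since ε ∈ FIRST, also for every t ∈ FOLLOW(A) = {$}.
For A → d h S: FIRST(d h S) = {d}, so it goes in M[A, t] for t ∈ {d}.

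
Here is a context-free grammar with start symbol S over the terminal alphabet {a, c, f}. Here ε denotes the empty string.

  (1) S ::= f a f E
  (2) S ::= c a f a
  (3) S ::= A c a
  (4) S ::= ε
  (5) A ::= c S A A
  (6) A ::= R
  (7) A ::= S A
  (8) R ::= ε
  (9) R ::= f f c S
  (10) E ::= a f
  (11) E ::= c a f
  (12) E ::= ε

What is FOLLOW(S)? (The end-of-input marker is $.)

FIRST(R): from R::=ε we get {ε}; from R::=f f c S we get {f}. So FIRST(R) = {ε, f}.
FIRST(E): from E::=a f we get {a}; from E::=c a f we get {c}; from E::=ε we get {ε}. So FIRST(E) = {ε, a, c}.
FIRST(S): from S::=f a f E we get {f}; from S::=c a f a we get {c}; from S::=A c a we get {c, f}; from S::=ε we get {ε}. So FIRST(S) = {ε, c, f}.
FIRST(A): from A::=c S A A we get {c}; from A::=R we get {ε, f}; from A::=S A we get {ε, c, f}. So FIRST(A) = {ε, c, f}.
FOLLOW(S) includes $ since S is the start symbol.
FOLLOW(A): in S::=A c a, A is followed by c a with FIRST {c}; in A::=c S A A (occurrence 1), A is followed by A with FIRST {ε, c, f}; in A::=c S A A (occurrence 1), the suffix after A is nullable (adds nothing new); in A::=c S A A (occurrence 2), the suffix after A is empty (adds nothing new); in A::=S A, the suffix after A is empty (adds nothing new). Thus FOLLOW(A) = {c, f}.
FOLLOW(R): in A::=R, the suffix after R is empty, so FOLLOW(R) ⊇ FOLLOW(A) = {c, f}. Thus FOLLOW(R) = {c, f}.
FOLLOW(S): in A::=c S A A, S is followed by A A with FIRST {ε, c, f}; in A::=c S A A, the suffix after S is nullable, so FOLLOW(S) ⊇ FOLLOW(A) = {c, f}; in A::=S A, S is followed by A with FIRST {ε, c, f}; in A::=S A, the suffix after S is nullable, so FOLLOW(S) ⊇ FOLLOW(A) = {c, f}; in R::=f f c S, the suffix after S is empty, so FOLLOW(S) ⊇ FOLLOW(R) = {c, f}. Thus FOLLOW(S) = {$, c, f}.
FOLLOW(E): in S::=f a f E, the suffix after E is empty, so FOLLOW(E) ⊇ FOLLOW(S) = {$, c, f}. Thus FOLLOW(E) = {$, c, f}.

{$, c, f}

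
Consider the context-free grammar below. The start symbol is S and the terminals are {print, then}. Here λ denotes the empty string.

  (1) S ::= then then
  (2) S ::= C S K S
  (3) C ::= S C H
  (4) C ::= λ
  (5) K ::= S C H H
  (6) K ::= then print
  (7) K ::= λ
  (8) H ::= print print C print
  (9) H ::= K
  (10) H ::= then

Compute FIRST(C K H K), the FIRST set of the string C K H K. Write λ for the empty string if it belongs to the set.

{λ, print, then}

FIRST(S): from S::=then then we get {then}; from S::=C S K S we get {then}. So FIRST(S) = {then}.
FIRST(C): from C::=S C H we get {then}; from C::=λ we get {λ}. So FIRST(C) = {λ, then}.
FIRST(K): from K::=S C H H we get {then}; from K::=then print we get {then}; from K::=λ we get {λ}. So FIRST(K) = {λ, then}.
FIRST(H): from H::=print print C print we get {print}; from H::=K we get {λ, then}; from H::=then we get {then}. So FIRST(H) = {λ, print, then}.
FIRST(C K H K): take FIRST of each symbol in turn, carrying on past any symbol whose FIRST contains λ; result {λ, print, then}.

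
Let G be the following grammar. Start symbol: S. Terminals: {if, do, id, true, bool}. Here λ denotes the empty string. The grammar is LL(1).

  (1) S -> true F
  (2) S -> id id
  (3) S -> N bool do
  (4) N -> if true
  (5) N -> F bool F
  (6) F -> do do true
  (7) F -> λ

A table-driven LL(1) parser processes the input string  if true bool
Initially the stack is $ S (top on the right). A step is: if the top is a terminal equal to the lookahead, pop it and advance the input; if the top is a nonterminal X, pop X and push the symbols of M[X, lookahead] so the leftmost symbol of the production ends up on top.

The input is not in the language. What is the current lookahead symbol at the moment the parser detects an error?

step 1: stack=$ S  input=if true bool $  — expand S -> N bool do
step 2: stack=$ do bool N  input=if true bool $  — expand N -> if true
step 3: stack=$ do bool true if  input=if true bool $  — match if
step 4: stack=$ do bool true  input=true bool $  — match true
step 5: stack=$ do bool  input=bool $  — match bool
step 6: stack=$ do  input=$  — error: top is terminal do but lookahead is $

$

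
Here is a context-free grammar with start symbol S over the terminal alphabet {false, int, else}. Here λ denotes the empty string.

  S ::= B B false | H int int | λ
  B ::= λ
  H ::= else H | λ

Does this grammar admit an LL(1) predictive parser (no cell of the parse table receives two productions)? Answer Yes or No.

FIRST(S) = {λ, else, false, int}
FIRST(B) = {λ}
FIRST(H) = {λ, else}
FOLLOW(S) = {$}
FOLLOW(B) = {false}
FOLLOW(H) = {int}
Each cell of M receives at most one production.

Yes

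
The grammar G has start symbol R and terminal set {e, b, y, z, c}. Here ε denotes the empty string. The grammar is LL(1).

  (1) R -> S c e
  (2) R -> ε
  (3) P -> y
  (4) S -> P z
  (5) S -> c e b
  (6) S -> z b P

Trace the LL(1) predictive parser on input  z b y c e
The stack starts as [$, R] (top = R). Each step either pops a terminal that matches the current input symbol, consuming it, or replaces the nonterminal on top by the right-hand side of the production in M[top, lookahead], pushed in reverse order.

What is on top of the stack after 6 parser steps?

step 1: stack=$ R  input=z b y c e $  — expand R -> S c e
step 2: stack=$ e c S  input=z b y c e $  — expand S -> z b P
step 3: stack=$ e c P b z  input=z b y c e $  — match z
step 4: stack=$ e c P b  input=b y c e $  — match b
step 5: stack=$ e c P  input=y c e $  — expand P -> y
step 6: stack=$ e c y  input=y c e $  — match y
Stack after step 6: $ e c (top = c).

c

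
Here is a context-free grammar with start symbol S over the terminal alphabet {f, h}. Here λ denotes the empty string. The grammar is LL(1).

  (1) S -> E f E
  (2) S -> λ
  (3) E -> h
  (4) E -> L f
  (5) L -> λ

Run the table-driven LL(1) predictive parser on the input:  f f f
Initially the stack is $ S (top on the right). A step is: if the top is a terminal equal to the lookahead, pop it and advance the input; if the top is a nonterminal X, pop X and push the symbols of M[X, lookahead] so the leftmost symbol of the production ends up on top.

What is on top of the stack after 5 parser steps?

     Stack      Input    Action
  1  $ S        f f f $  expand S -> E f E
  2  $ E f E    f f f $  expand E -> L f
  3  $ E f f L  f f f $  expand L -> λ
  4  $ E f f    f f f $  match f
  5  $ E f      f f $    match f
Stack after step 5: $ E (top = E).

E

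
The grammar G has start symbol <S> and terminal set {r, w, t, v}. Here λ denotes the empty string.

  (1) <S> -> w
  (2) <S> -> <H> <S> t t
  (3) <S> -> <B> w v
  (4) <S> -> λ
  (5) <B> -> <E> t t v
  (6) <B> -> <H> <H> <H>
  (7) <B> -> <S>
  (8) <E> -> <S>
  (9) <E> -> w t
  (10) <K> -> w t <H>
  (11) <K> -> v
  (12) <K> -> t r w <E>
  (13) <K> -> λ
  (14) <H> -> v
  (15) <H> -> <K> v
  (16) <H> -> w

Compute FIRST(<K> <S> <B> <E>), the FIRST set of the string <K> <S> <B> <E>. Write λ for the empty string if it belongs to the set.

FIRST(<K>) = {λ, t, v, w}
FIRST(<H>) = {t, v, w}  (via <K> v)
FIRST(<S>) = {λ, t, v, w}  (via <H> <S> t t, <B> w v)
FIRST(<E>) = {λ, t, v, w}  (via <S>)
FIRST(<B>) = {λ, t, v, w}  (via <E> t t v, <H> <H> <H>, <S>)
FIRST(<K> <S> <B> <E>): take FIRST of each symbol in turn, carrying on past any symbol whose FIRST contains λ; result {λ, t, v, w}.

{λ, t, v, w}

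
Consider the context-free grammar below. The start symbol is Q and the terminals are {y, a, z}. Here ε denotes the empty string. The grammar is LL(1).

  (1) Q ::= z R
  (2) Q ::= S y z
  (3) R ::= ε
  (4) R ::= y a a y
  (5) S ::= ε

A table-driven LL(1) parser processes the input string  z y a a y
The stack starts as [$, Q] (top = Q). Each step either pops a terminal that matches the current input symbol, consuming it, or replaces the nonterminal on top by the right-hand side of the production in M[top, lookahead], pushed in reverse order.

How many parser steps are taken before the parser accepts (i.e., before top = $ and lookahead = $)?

     Stack      Input        Action
  1  $ Q        z y a a y $  expand Q ::= z R
  2  $ R z      z y a a y $  match z
  3  $ R        y a a y $    expand R ::= y a a y
  4  $ y a a y  y a a y $    match y
  5  $ y a a    a a y $      match a
  6  $ y a      a y $        match a
  7  $ y        y $          match y
Accept reached after 7 steps.

7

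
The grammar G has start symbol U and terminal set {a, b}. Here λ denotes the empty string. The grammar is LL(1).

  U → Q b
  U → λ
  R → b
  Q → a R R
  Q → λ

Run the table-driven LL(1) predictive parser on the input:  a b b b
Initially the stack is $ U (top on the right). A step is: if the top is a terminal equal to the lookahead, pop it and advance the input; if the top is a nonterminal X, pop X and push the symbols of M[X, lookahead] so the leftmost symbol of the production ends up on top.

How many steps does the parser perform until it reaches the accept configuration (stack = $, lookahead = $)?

8

     Stack      Input      Action
  1  $ U        a b b b $  expand U → Q b
  2  $ b Q      a b b b $  expand Q → a R R
  3  $ b R R a  a b b b $  match a
  4  $ b R R    b b b $    expand R → b
  5  $ b R b    b b b $    match b
  6  $ b R      b b $      expand R → b
  7  $ b b      b b $      match b
  8  $ b        b $        match b
Accept reached after 8 steps.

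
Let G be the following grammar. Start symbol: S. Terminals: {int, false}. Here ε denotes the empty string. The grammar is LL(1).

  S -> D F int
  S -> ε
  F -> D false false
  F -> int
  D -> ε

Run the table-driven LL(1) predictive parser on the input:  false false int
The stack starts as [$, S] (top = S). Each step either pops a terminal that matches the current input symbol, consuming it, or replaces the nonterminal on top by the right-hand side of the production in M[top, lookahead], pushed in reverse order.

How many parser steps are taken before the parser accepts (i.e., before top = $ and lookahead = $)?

7

     Stack                Input              Action
  1  $ S                  false false int $  expand S -> D F int
  2  $ int F D            false false int $  expand D -> ε
  3  $ int F              false false int $  expand F -> D false false
  4  $ int false false D  false false int $  expand D -> ε
  5  $ int false false    false false int $  match false
  6  $ int false          false int $        match false
  7  $ int                int $              match int
Accept reached after 7 steps.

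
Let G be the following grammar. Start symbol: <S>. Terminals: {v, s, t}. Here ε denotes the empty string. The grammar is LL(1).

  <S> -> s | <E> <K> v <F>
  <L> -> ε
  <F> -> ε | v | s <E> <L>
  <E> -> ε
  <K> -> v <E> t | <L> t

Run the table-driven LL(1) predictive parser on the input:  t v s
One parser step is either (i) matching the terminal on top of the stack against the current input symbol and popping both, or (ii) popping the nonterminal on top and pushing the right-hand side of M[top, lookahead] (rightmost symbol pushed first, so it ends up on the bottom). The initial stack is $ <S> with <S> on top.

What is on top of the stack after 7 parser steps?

s

step 1: stack=$ <S>  input=t v s $  — expand <S> -> <E> <K> v <F>
step 2: stack=$ <F> v <K> <E>  input=t v s $  — expand <E> -> ε
step 3: stack=$ <F> v <K>  input=t v s $  — expand <K> -> <L> t
step 4: stack=$ <F> v t <L>  input=t v s $  — expand <L> -> ε
step 5: stack=$ <F> v t  input=t v s $  — match t
step 6: stack=$ <F> v  input=v s $  — match v
step 7: stack=$ <F>  input=s $  — expand <F> -> s <E> <L>
Stack after step 7: $ <L> <E> s (top = s).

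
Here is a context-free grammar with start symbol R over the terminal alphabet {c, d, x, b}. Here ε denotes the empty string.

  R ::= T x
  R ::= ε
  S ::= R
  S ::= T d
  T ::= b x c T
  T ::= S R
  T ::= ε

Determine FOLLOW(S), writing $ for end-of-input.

FIRST(R): from R::=T x we get {b, d, x}; from R::=ε we get {ε}. So FIRST(R) = {ε, b, d, x}.
FIRST(S): from S::=R we get {ε, b, d, x}; from S::=T d we get {b, d, x}. So FIRST(S) = {ε, b, d, x}.
FIRST(T): from T::=b x c T we get {b}; from T::=S R we get {ε, b, d, x}; from T::=ε we get {ε}. So FIRST(T) = {ε, b, d, x}.
FOLLOW(R) includes $ since R is the start symbol.
FOLLOW(T): in R::=T x, T is followed by x with FIRST {x}; in S::=T d, T is followed by d with FIRST {d}; in T::=b x c T, the suffix after T is empty (adds nothing new). Thus FOLLOW(T) = {d, x}.
FOLLOW(S): in T::=S R, S is followed by R with FIRST {ε, b, d, x}; in T::=S R, the suffix after S is nullable, so FOLLOW(S) ⊇ FOLLOW(T) = {d, x}. Thus FOLLOW(S) = {b, d, x}.
FOLLOW(R): in S::=R, the suffix after R is empty, so FOLLOW(R) ⊇ FOLLOW(S) = {b, d, x}; in T::=S R, the suffix after R is empty, so FOLLOW(R) ⊇ FOLLOW(T) = {d, x}. Thus FOLLOW(R) = {$, b, d, x}.

{b, d, x}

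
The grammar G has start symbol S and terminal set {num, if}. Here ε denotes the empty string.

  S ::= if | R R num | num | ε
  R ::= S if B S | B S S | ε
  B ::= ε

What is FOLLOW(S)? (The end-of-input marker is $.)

FIRST(B): from B::=ε we get {ε}. So FIRST(B) = {ε}.
FIRST(S): from S::=if we get {if}; from S::=R R num we get {if, num}; from S::=num we get {num}; from S::=ε we get {ε}. So FIRST(S) = {ε, if, num}.
FIRST(R): from R::=S if B S we get {if, num}; from R::=B S S we get {ε, if, num}; from R::=ε we get {ε}. So FIRST(R) = {ε, if, num}.
FOLLOW(S) includes $ since S is the start symbol.
FOLLOW(R): in S::=R R num (occurrence 1), R is followed by R num with FIRST {if, num}; in S::=R R num (occurrence 2), R is followed by num with FIRST {num}. Thus FOLLOW(R) = {if, num}.
FOLLOW(S): in R::=S if B S (occurrence 1), S is followed by if B S with FIRST {if}; in R::=S if B S (occurrence 2), the suffix after S is empty, so FOLLOW(S) ⊇ FOLLOW(R) = {if, num}; in R::=B S S (occurrence 1), S is followed by S with FIRST {ε, if, num}; in R::=B S S (occurrence 1), the suffix after S is nullable, so FOLLOW(S) ⊇ FOLLOW(R) = {if, num}; in R::=B S S (occurrence 2), the suffix after S is empty, so FOLLOW(S) ⊇ FOLLOW(R) = {if, num}. Thus FOLLOW(S) = {$, if, num}.
FOLLOW(B): in R::=S if B S, B is followed by S with FIRST {ε, if, num}; in R::=S if B S, the suffix after B is nullable, so FOLLOW(B) ⊇ FOLLOW(R) = {if, num}; in R::=B S S, B is followed by S S with FIRST {ε, if, num}; in R::=B S S, the suffix after B is nullable, so FOLLOW(B) ⊇ FOLLOW(R) = {if, num}. Thus FOLLOW(B) = {if, num}.

{$, if, num}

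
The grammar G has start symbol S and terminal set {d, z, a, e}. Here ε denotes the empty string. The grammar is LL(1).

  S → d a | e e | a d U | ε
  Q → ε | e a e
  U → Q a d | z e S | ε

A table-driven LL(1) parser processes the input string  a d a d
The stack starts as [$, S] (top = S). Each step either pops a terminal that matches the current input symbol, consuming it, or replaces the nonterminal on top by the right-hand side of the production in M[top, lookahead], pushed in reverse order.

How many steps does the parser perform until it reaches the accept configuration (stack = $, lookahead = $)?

7

step 1: stack=$ S  input=a d a d $  — expand S → a d U
step 2: stack=$ U d a  input=a d a d $  — match a
step 3: stack=$ U d  input=d a d $  — match d
step 4: stack=$ U  input=a d $  — expand U → Q a d
step 5: stack=$ d a Q  input=a d $  — expand Q → ε
step 6: stack=$ d a  input=a d $  — match a
step 7: stack=$ d  input=d $  — match d
Accept reached after 7 steps.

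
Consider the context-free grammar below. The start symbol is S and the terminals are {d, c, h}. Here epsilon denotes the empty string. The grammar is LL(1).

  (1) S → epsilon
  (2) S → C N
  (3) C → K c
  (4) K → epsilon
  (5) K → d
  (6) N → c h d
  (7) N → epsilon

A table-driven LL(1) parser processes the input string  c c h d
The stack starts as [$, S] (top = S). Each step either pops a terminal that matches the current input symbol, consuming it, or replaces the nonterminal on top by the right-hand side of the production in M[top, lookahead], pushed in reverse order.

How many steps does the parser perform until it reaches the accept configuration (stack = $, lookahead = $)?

8

step 1: stack=$ S  input=c c h d $  — expand S → C N
step 2: stack=$ N C  input=c c h d $  — expand C → K c
step 3: stack=$ N c K  input=c c h d $  — expand K → epsilon
step 4: stack=$ N c  input=c c h d $  — match c
step 5: stack=$ N  input=c h d $  — expand N → c h d
step 6: stack=$ d h c  input=c h d $  — match c
step 7: stack=$ d h  input=h d $  — match h
step 8: stack=$ d  input=d $  — match d
Accept reached after 8 steps.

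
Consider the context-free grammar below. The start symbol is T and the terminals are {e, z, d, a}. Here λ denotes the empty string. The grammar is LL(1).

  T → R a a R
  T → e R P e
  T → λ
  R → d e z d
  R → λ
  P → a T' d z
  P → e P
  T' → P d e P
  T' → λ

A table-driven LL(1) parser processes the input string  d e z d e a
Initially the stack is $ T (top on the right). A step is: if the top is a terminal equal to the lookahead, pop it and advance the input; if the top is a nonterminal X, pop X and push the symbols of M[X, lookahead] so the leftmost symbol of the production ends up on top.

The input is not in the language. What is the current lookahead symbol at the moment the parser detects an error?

step 1: stack=$ T  input=d e z d e a $  — expand T → R a a R
step 2: stack=$ R a a R  input=d e z d e a $  — expand R → d e z d
step 3: stack=$ R a a d z e d  input=d e z d e a $  — match d
step 4: stack=$ R a a d z e  input=e z d e a $  — match e
step 5: stack=$ R a a d z  input=z d e a $  — match z
step 6: stack=$ R a a d  input=d e a $  — match d
step 7: stack=$ R a a  input=e a $  — error: top is terminal a but lookahead is e

e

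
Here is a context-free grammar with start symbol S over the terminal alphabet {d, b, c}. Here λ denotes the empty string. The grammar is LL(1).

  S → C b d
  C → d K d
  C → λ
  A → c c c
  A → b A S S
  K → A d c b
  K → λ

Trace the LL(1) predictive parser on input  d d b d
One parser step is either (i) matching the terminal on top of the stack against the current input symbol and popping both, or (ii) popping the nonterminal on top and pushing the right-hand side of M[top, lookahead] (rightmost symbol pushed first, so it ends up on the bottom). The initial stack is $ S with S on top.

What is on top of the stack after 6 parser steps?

step 1: stack=$ S  input=d d b d $  — expand S → C b d
step 2: stack=$ d b C  input=d d b d $  — expand C → d K d
step 3: stack=$ d b d K d  input=d d b d $  — match d
step 4: stack=$ d b d K  input=d b d $  — expand K → λ
step 5: stack=$ d b d  input=d b d $  — match d
step 6: stack=$ d b  input=b d $  — match b
Stack after step 6: $ d (top = d).

d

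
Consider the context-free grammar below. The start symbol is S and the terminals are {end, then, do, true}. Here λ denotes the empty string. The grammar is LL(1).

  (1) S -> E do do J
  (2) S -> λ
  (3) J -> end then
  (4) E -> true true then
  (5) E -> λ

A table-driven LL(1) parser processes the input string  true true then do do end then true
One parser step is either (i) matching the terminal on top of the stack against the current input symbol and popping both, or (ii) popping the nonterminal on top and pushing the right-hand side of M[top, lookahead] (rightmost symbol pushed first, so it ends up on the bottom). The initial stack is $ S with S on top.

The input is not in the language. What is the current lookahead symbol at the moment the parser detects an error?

      Stack                     Input                                 Action
   1  $ S                       true true then do do end then true $  expand S -> E do do J
   2  $ J do do E               true true then do do end then true $  expand E -> true true then
   3  $ J do do then true true  true true then do do end then true $  match true
   4  $ J do do then true       true then do do end then true $       match true
   5  $ J do do then            then do do end then true $            match then
   6  $ J do do                 do do end then true $                 match do
   7  $ J do                    do end then true $                    match do
   8  $ J                       end then true $                       expand J -> end then
   9  $ then end                end then true $                       match end
  10  $ then                    then true $                           match then
  11  $                         true $                                error: stack empty but input remains

true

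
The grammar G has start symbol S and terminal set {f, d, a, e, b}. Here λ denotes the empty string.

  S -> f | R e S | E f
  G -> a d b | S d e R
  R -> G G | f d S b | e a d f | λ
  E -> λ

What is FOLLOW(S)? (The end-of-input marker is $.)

FIRST(E): from E->λ we get {λ}. So FIRST(E) = {λ}.
FIRST(S): from S->f we get {f}; from S->R e S we get {a, e, f}; from S->E f we get {f}. So FIRST(S) = {a, e, f}.
FIRST(G): from G->a d b we get {a}; from G->S d e R we get {a, e, f}. So FIRST(G) = {a, e, f}.
FIRST(R): from R->G G we get {a, e, f}; from R->f d S b we get {f}; from R->e a d f we get {e}; from R->λ we get {λ}. So FIRST(R) = {λ, a, e, f}.
FOLLOW(S) includes $ since S is the start symbol.
FOLLOW(S): in S->R e S, the suffix after S is empty (adds nothing new); in G->S d e R, S is followed by d e R with FIRST {d}; in R->f d S b, S is followed by b with FIRST {b}. Thus FOLLOW(S) = {$, b, d}.
FOLLOW(E): in S->E f, E is followed by f with FIRST {f}. Thus FOLLOW(E) = {f}.
FOLLOW(G): in R->G G (occurrence 1), G is followed by G with FIRST {a, e, f}; in R->G G (occurrence 2), the suffix after G is empty, so FOLLOW(G) ⊇ FOLLOW(R) = {a, e, f}. Thus FOLLOW(G) = {a, e, f}.
FOLLOW(R): in S->R e S, R is followed by e S with FIRST {e}; in G->S d e R, the suffix after R is empty, so FOLLOW(R) ⊇ FOLLOW(G) = {a, e, f}. Thus FOLLOW(R) = {a, e, f}.

{$, b, d}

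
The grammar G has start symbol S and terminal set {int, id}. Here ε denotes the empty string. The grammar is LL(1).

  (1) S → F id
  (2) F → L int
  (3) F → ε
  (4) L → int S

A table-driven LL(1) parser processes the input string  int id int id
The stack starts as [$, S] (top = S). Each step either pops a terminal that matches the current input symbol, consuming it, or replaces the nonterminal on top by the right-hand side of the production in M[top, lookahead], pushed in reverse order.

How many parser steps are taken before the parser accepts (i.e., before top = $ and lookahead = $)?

9

     Stack           Input            Action
  1  $ S             int id int id $  expand S → F id
  2  $ id F          int id int id $  expand F → L int
  3  $ id int L      int id int id $  expand L → int S
  4  $ id int S int  int id int id $  match int
  5  $ id int S      id int id $      expand S → F id
  6  $ id int id F   id int id $      expand F → ε
  7  $ id int id     id int id $      match id
  8  $ id int        int id $         match int
  9  $ id            id $             match id
Accept reached after 9 steps.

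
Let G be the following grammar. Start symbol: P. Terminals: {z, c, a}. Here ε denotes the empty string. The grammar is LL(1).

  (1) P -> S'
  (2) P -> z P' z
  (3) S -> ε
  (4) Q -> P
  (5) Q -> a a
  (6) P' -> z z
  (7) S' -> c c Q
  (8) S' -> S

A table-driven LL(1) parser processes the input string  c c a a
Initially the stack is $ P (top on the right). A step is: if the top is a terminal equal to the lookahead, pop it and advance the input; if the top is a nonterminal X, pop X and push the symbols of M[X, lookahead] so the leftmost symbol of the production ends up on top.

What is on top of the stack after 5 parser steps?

a

step 1: stack=$ P  input=c c a a $  — expand P -> S'
step 2: stack=$ S'  input=c c a a $  — expand S' -> c c Q
step 3: stack=$ Q c c  input=c c a a $  — match c
step 4: stack=$ Q c  input=c a a $  — match c
step 5: stack=$ Q  input=a a $  — expand Q -> a a
Stack after step 5: $ a a (top = a).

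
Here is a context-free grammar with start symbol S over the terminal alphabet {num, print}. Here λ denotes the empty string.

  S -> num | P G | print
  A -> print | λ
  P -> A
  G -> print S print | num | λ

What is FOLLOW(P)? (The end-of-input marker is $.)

{$, num, print}

FIRST(A): from A->print we get {print}; from A->λ we get {λ}. So FIRST(A) = {λ, print}.
FIRST(G): from G->print S print we get {print}; from G->num we get {num}; from G->λ we get {λ}. So FIRST(G) = {λ, num, print}.
FIRST(P): from P->A we get {λ, print}. So FIRST(P) = {λ, print}.
FIRST(S): from S->num we get {num}; from S->P G we get {λ, num, print}; from S->print we get {print}. So FIRST(S) = {λ, num, print}.
FOLLOW(S) includes $ since S is the start symbol.
FOLLOW(S): in G->print S print, S is followed by print with FIRST {print}. Thus FOLLOW(S) = {$, print}.
FOLLOW(P): in S->P G, P is followed by G with FIRST {λ, num, print}; in S->P G, the suffix after P is nullable, so FOLLOW(P) ⊇ FOLLOW(S) = {$, print}. Thus FOLLOW(P) = {$, num, print}.
FOLLOW(A): in P->A, the suffix after A is empty, so FOLLOW(A) ⊇ FOLLOW(P) = {$, num, print}. Thus FOLLOW(A) = {$, num, print}.
FOLLOW(G): in S->P G, the suffix after G is empty, so FOLLOW(G) ⊇ FOLLOW(S) = {$, print}. Thus FOLLOW(G) = {$, print}.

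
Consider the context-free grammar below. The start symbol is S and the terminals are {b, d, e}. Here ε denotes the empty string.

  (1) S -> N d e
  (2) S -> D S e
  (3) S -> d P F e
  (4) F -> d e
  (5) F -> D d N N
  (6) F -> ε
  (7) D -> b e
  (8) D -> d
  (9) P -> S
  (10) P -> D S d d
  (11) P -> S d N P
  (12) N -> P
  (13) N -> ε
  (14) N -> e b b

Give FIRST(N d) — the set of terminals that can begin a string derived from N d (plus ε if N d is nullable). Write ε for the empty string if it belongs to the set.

FIRST(D): from D->b e we get {b}; from D->d we get {d}. So FIRST(D) = {b, d}.
FIRST(F): from F->d e we get {d}; from F->D d N N we get {b, d}; from F->ε we get {ε}. So FIRST(F) = {ε, b, d}.
FIRST(S): from S->N d e we get {b, d, e}; from S->D S e we get {b, d}; from S->d P F e we get {d}. So FIRST(S) = {b, d, e}.
FIRST(P): from P->S we get {b, d, e}; from P->D S d d we get {b, d}; from P->S d N P we get {b, d, e}. So FIRST(P) = {b, d, e}.
FIRST(N): from N->P we get {b, d, e}; from N->ε we get {ε}; from N->e b b we get {e}. So FIRST(N) = {ε, b, d, e}.
FIRST(N d): take FIRST of each symbol in turn, carrying on past any symbol whose FIRST contains ε; result {b, d, e}.

{b, d, e}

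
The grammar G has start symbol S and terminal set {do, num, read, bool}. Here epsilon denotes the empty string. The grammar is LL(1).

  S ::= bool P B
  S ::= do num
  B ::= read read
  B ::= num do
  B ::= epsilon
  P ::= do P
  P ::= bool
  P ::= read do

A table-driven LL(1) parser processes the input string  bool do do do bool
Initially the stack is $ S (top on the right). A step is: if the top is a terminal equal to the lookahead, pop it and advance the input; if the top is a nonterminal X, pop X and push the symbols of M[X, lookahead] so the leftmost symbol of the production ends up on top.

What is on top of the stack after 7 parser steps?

     Stack       Input                 Action
  1  $ S         bool do do do bool $  expand S ::= bool P B
  2  $ B P bool  bool do do do bool $  match bool
  3  $ B P       do do do bool $       expand P ::= do P
  4  $ B P do    do do do bool $       match do
  5  $ B P       do do bool $          expand P ::= do P
  6  $ B P do    do do bool $          match do
  7  $ B P       do bool $             expand P ::= do P
Stack after step 7: $ B P do (top = do).

do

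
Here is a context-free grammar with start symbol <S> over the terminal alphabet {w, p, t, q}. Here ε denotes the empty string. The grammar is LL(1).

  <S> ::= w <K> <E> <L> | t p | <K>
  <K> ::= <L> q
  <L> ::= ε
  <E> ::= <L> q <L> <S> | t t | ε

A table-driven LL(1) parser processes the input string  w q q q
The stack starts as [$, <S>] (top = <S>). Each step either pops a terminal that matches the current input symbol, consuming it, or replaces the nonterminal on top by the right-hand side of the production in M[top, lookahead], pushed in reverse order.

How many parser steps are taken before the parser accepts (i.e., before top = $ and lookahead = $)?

14

      Stack                Input      Action
   1  $ <S>                w q q q $  expand <S> ::= w <K> <E> <L>
   2  $ <L> <E> <K> w      w q q q $  match w
   3  $ <L> <E> <K>        q q q $    expand <K> ::= <L> q
   4  $ <L> <E> q <L>      q q q $    expand <L> ::= ε
   5  $ <L> <E> q          q q q $    match q
   6  $ <L> <E>            q q $      expand <E> ::= <L> q <L> <S>
   7  $ <L> <S> <L> q <L>  q q $      expand <L> ::= ε
   8  $ <L> <S> <L> q      q q $      match q
   9  $ <L> <S> <L>        q $        expand <L> ::= ε
  10  $ <L> <S>            q $        expand <S> ::= <K>
  11  $ <L> <K>            q $        expand <K> ::= <L> q
  12  $ <L> q <L>          q $        expand <L> ::= ε
  13  $ <L> q              q $        match q
  14  $ <L>                $          expand <L> ::= ε
Accept reached after 14 steps.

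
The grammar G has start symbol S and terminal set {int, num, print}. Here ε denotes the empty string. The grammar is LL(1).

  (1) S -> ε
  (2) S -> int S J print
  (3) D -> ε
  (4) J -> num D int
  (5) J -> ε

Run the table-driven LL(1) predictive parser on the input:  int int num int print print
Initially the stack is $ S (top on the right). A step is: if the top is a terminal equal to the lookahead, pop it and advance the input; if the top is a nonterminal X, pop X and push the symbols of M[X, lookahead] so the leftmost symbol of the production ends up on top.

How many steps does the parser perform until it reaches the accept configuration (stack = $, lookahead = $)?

12

      Stack                      Input                          Action
   1  $ S                        int int num int print print $  expand S -> int S J print
   2  $ print J S int            int int num int print print $  match int
   3  $ print J S                int num int print print $      expand S -> int S J print
   4  $ print J print J S int    int num int print print $      match int
   5  $ print J print J S        num int print print $          expand S -> ε
   6  $ print J print J          num int print print $          expand J -> num D int
   7  $ print J print int D num  num int print print $          match num
   8  $ print J print int D      int print print $              expand D -> ε
   9  $ print J print int        int print print $              match int
  10  $ print J print            print print $                  match print
  11  $ print J                  print $                        expand J -> ε
  12  $ print                    print $                        match print
Accept reached after 12 steps.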